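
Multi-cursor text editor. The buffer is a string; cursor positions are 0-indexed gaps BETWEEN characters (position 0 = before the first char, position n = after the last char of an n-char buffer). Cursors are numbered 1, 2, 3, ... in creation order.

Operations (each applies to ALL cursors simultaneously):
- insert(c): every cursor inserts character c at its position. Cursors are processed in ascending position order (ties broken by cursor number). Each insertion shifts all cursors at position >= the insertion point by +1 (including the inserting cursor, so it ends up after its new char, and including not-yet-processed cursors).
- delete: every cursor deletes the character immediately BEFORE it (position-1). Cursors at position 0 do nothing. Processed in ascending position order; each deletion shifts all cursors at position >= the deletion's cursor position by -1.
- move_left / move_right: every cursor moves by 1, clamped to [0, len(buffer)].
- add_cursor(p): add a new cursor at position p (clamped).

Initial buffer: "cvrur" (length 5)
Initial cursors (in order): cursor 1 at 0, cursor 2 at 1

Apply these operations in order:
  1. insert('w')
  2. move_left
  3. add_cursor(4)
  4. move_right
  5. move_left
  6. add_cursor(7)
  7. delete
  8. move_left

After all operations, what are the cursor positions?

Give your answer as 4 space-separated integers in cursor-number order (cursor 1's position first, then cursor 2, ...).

After op 1 (insert('w')): buffer="wcwvrur" (len 7), cursors c1@1 c2@3, authorship 1.2....
After op 2 (move_left): buffer="wcwvrur" (len 7), cursors c1@0 c2@2, authorship 1.2....
After op 3 (add_cursor(4)): buffer="wcwvrur" (len 7), cursors c1@0 c2@2 c3@4, authorship 1.2....
After op 4 (move_right): buffer="wcwvrur" (len 7), cursors c1@1 c2@3 c3@5, authorship 1.2....
After op 5 (move_left): buffer="wcwvrur" (len 7), cursors c1@0 c2@2 c3@4, authorship 1.2....
After op 6 (add_cursor(7)): buffer="wcwvrur" (len 7), cursors c1@0 c2@2 c3@4 c4@7, authorship 1.2....
After op 7 (delete): buffer="wwru" (len 4), cursors c1@0 c2@1 c3@2 c4@4, authorship 12..
After op 8 (move_left): buffer="wwru" (len 4), cursors c1@0 c2@0 c3@1 c4@3, authorship 12..

Answer: 0 0 1 3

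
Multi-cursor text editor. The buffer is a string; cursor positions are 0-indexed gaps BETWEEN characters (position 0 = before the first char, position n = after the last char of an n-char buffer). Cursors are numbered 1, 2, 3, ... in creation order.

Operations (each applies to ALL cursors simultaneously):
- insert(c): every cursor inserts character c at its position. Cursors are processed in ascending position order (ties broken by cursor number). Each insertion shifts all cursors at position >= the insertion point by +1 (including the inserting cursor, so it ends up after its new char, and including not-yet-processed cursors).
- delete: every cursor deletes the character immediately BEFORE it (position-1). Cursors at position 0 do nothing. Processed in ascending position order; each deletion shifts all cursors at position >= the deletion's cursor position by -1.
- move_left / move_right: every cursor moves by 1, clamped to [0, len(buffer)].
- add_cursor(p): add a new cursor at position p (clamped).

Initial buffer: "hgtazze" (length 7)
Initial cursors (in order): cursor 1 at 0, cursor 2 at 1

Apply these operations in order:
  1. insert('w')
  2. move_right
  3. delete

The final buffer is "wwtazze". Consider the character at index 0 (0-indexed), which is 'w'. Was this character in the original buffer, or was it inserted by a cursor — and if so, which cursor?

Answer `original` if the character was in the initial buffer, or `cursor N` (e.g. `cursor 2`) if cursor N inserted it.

Answer: cursor 1

Derivation:
After op 1 (insert('w')): buffer="whwgtazze" (len 9), cursors c1@1 c2@3, authorship 1.2......
After op 2 (move_right): buffer="whwgtazze" (len 9), cursors c1@2 c2@4, authorship 1.2......
After op 3 (delete): buffer="wwtazze" (len 7), cursors c1@1 c2@2, authorship 12.....
Authorship (.=original, N=cursor N): 1 2 . . . . .
Index 0: author = 1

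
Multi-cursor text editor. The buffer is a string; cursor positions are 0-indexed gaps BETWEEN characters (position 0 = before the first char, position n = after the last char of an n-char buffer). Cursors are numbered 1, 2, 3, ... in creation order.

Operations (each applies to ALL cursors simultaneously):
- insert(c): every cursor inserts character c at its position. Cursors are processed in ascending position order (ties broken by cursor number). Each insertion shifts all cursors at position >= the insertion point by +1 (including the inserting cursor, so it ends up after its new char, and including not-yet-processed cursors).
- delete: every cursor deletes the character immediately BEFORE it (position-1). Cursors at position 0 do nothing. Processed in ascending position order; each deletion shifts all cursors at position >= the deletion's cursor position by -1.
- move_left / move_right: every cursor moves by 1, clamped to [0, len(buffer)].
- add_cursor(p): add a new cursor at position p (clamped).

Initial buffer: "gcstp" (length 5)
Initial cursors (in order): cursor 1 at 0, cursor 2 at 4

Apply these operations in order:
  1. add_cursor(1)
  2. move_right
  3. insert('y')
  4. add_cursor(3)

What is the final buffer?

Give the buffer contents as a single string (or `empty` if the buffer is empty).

After op 1 (add_cursor(1)): buffer="gcstp" (len 5), cursors c1@0 c3@1 c2@4, authorship .....
After op 2 (move_right): buffer="gcstp" (len 5), cursors c1@1 c3@2 c2@5, authorship .....
After op 3 (insert('y')): buffer="gycystpy" (len 8), cursors c1@2 c3@4 c2@8, authorship .1.3...2
After op 4 (add_cursor(3)): buffer="gycystpy" (len 8), cursors c1@2 c4@3 c3@4 c2@8, authorship .1.3...2

Answer: gycystpy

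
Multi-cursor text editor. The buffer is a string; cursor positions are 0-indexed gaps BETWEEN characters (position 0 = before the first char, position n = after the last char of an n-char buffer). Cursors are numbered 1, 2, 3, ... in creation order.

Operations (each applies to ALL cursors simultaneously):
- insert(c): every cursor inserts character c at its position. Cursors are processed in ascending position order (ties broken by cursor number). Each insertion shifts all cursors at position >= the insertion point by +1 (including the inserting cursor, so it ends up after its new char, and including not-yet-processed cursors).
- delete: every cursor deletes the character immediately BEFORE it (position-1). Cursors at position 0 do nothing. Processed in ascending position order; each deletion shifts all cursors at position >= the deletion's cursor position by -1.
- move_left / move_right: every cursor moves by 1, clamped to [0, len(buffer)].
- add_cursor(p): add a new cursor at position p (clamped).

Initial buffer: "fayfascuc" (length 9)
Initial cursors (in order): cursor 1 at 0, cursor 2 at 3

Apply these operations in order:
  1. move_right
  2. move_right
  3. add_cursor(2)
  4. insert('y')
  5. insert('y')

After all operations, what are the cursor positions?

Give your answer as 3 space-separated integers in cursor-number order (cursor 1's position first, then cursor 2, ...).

After op 1 (move_right): buffer="fayfascuc" (len 9), cursors c1@1 c2@4, authorship .........
After op 2 (move_right): buffer="fayfascuc" (len 9), cursors c1@2 c2@5, authorship .........
After op 3 (add_cursor(2)): buffer="fayfascuc" (len 9), cursors c1@2 c3@2 c2@5, authorship .........
After op 4 (insert('y')): buffer="fayyyfayscuc" (len 12), cursors c1@4 c3@4 c2@8, authorship ..13...2....
After op 5 (insert('y')): buffer="fayyyyyfayyscuc" (len 15), cursors c1@6 c3@6 c2@11, authorship ..1313...22....

Answer: 6 11 6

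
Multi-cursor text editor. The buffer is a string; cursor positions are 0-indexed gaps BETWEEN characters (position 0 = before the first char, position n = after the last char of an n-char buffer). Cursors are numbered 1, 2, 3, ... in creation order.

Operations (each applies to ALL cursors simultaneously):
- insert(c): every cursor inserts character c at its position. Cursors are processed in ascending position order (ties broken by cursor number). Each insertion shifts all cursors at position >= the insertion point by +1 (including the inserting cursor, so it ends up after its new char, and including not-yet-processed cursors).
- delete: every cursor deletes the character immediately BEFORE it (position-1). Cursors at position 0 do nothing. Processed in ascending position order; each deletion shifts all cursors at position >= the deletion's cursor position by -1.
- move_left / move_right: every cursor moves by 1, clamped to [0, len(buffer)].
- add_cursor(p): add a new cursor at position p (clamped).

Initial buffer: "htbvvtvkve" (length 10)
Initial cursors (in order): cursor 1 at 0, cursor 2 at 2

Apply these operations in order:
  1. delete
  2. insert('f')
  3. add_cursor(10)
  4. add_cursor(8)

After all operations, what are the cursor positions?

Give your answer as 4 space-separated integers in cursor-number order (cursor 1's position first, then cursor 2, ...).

Answer: 1 3 10 8

Derivation:
After op 1 (delete): buffer="hbvvtvkve" (len 9), cursors c1@0 c2@1, authorship .........
After op 2 (insert('f')): buffer="fhfbvvtvkve" (len 11), cursors c1@1 c2@3, authorship 1.2........
After op 3 (add_cursor(10)): buffer="fhfbvvtvkve" (len 11), cursors c1@1 c2@3 c3@10, authorship 1.2........
After op 4 (add_cursor(8)): buffer="fhfbvvtvkve" (len 11), cursors c1@1 c2@3 c4@8 c3@10, authorship 1.2........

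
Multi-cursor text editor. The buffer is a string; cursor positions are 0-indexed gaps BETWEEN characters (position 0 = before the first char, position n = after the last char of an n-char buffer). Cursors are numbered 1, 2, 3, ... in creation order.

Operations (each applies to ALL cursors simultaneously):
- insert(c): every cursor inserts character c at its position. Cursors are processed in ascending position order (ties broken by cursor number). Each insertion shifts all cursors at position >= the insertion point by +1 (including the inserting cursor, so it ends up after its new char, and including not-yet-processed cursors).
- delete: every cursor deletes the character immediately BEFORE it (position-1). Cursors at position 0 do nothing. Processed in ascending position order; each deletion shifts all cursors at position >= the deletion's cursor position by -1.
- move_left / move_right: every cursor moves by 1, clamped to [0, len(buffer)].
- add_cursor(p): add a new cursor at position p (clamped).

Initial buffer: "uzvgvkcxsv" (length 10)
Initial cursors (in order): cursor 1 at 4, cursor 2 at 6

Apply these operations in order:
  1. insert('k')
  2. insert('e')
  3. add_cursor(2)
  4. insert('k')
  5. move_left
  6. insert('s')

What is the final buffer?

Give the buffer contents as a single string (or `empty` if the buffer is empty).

After op 1 (insert('k')): buffer="uzvgkvkkcxsv" (len 12), cursors c1@5 c2@8, authorship ....1..2....
After op 2 (insert('e')): buffer="uzvgkevkkecxsv" (len 14), cursors c1@6 c2@10, authorship ....11..22....
After op 3 (add_cursor(2)): buffer="uzvgkevkkecxsv" (len 14), cursors c3@2 c1@6 c2@10, authorship ....11..22....
After op 4 (insert('k')): buffer="uzkvgkekvkkekcxsv" (len 17), cursors c3@3 c1@8 c2@13, authorship ..3..111..222....
After op 5 (move_left): buffer="uzkvgkekvkkekcxsv" (len 17), cursors c3@2 c1@7 c2@12, authorship ..3..111..222....
After op 6 (insert('s')): buffer="uzskvgkeskvkkeskcxsv" (len 20), cursors c3@3 c1@9 c2@15, authorship ..33..1111..2222....

Answer: uzskvgkeskvkkeskcxsv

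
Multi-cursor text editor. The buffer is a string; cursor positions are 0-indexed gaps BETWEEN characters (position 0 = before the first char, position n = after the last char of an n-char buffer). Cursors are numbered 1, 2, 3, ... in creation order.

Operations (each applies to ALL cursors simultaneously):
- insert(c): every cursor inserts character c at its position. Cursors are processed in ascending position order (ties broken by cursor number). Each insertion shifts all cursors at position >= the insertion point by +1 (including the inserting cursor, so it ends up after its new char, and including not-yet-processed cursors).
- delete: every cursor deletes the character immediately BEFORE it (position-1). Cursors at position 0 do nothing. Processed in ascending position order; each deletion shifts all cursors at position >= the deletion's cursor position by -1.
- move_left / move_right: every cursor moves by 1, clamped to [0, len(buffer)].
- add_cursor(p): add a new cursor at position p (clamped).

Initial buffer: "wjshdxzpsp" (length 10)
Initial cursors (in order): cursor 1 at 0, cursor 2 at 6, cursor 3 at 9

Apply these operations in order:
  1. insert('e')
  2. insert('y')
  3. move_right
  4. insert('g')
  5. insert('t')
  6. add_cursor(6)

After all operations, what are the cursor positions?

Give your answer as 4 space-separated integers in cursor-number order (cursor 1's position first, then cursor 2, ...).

Answer: 5 15 22 6

Derivation:
After op 1 (insert('e')): buffer="ewjshdxezpsep" (len 13), cursors c1@1 c2@8 c3@12, authorship 1......2...3.
After op 2 (insert('y')): buffer="eywjshdxeyzpseyp" (len 16), cursors c1@2 c2@10 c3@15, authorship 11......22...33.
After op 3 (move_right): buffer="eywjshdxeyzpseyp" (len 16), cursors c1@3 c2@11 c3@16, authorship 11......22...33.
After op 4 (insert('g')): buffer="eywgjshdxeyzgpseypg" (len 19), cursors c1@4 c2@13 c3@19, authorship 11.1.....22.2..33.3
After op 5 (insert('t')): buffer="eywgtjshdxeyzgtpseypgt" (len 22), cursors c1@5 c2@15 c3@22, authorship 11.11.....22.22..33.33
After op 6 (add_cursor(6)): buffer="eywgtjshdxeyzgtpseypgt" (len 22), cursors c1@5 c4@6 c2@15 c3@22, authorship 11.11.....22.22..33.33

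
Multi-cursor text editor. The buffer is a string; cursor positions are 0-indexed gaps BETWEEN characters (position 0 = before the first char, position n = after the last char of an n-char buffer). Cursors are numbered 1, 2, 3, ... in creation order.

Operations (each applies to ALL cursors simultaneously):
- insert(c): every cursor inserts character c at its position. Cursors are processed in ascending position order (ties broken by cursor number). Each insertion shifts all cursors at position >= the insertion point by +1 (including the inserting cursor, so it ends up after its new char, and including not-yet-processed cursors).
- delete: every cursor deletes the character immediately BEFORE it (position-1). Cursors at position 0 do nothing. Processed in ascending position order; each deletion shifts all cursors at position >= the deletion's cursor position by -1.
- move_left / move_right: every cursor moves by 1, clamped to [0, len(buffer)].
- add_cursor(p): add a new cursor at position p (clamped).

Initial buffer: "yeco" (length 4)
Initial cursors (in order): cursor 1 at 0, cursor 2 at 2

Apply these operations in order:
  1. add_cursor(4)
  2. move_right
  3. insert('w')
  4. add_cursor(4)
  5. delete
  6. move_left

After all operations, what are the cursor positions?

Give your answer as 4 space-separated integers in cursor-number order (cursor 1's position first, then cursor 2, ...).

After op 1 (add_cursor(4)): buffer="yeco" (len 4), cursors c1@0 c2@2 c3@4, authorship ....
After op 2 (move_right): buffer="yeco" (len 4), cursors c1@1 c2@3 c3@4, authorship ....
After op 3 (insert('w')): buffer="ywecwow" (len 7), cursors c1@2 c2@5 c3@7, authorship .1..2.3
After op 4 (add_cursor(4)): buffer="ywecwow" (len 7), cursors c1@2 c4@4 c2@5 c3@7, authorship .1..2.3
After op 5 (delete): buffer="yeo" (len 3), cursors c1@1 c2@2 c4@2 c3@3, authorship ...
After op 6 (move_left): buffer="yeo" (len 3), cursors c1@0 c2@1 c4@1 c3@2, authorship ...

Answer: 0 1 2 1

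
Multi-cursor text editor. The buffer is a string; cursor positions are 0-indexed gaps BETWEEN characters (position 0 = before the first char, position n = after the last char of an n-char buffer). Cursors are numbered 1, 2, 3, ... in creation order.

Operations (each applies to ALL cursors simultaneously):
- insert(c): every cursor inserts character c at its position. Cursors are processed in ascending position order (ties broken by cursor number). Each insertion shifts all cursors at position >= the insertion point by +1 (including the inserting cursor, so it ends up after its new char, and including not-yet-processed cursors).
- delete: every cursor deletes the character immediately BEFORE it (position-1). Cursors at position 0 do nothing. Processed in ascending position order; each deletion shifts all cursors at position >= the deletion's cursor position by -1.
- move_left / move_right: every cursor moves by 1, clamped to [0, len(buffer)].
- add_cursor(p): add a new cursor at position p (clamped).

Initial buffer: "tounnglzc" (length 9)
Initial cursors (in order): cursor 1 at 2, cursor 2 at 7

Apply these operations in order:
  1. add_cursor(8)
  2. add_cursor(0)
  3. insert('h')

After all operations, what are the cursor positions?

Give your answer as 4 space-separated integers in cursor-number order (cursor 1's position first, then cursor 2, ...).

After op 1 (add_cursor(8)): buffer="tounnglzc" (len 9), cursors c1@2 c2@7 c3@8, authorship .........
After op 2 (add_cursor(0)): buffer="tounnglzc" (len 9), cursors c4@0 c1@2 c2@7 c3@8, authorship .........
After op 3 (insert('h')): buffer="htohunnglhzhc" (len 13), cursors c4@1 c1@4 c2@10 c3@12, authorship 4..1.....2.3.

Answer: 4 10 12 1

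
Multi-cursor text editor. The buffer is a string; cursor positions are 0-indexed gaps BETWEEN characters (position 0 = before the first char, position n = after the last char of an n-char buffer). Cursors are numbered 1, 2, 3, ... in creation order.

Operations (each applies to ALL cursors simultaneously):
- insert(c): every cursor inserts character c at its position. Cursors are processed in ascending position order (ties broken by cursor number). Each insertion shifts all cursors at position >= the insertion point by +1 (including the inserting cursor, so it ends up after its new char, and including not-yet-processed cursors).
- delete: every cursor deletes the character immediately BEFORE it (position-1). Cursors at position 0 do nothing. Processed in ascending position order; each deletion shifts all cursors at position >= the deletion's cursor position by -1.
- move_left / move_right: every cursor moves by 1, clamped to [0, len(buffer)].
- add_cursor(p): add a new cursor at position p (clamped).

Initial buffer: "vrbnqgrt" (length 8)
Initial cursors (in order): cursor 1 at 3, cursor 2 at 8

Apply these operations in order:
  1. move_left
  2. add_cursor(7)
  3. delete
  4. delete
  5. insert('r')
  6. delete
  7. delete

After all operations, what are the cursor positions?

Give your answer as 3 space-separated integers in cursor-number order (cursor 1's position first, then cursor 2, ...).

Answer: 0 0 0

Derivation:
After op 1 (move_left): buffer="vrbnqgrt" (len 8), cursors c1@2 c2@7, authorship ........
After op 2 (add_cursor(7)): buffer="vrbnqgrt" (len 8), cursors c1@2 c2@7 c3@7, authorship ........
After op 3 (delete): buffer="vbnqt" (len 5), cursors c1@1 c2@4 c3@4, authorship .....
After op 4 (delete): buffer="bt" (len 2), cursors c1@0 c2@1 c3@1, authorship ..
After op 5 (insert('r')): buffer="rbrrt" (len 5), cursors c1@1 c2@4 c3@4, authorship 1.23.
After op 6 (delete): buffer="bt" (len 2), cursors c1@0 c2@1 c3@1, authorship ..
After op 7 (delete): buffer="t" (len 1), cursors c1@0 c2@0 c3@0, authorship .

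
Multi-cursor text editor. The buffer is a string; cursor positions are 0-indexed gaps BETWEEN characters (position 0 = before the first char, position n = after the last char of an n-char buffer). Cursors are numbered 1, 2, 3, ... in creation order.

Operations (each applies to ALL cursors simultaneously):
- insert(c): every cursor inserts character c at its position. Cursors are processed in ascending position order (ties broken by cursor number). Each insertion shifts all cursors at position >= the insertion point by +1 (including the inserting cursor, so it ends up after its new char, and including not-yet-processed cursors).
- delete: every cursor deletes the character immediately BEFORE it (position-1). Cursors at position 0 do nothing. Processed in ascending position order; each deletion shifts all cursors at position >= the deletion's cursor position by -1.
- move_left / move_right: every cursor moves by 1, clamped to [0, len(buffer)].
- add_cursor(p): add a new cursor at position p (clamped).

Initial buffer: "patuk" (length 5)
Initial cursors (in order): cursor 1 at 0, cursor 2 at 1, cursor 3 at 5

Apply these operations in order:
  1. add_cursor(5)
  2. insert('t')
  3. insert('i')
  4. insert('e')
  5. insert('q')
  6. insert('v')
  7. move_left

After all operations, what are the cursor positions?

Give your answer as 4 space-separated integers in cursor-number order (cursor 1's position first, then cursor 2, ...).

Answer: 4 10 24 24

Derivation:
After op 1 (add_cursor(5)): buffer="patuk" (len 5), cursors c1@0 c2@1 c3@5 c4@5, authorship .....
After op 2 (insert('t')): buffer="tptatuktt" (len 9), cursors c1@1 c2@3 c3@9 c4@9, authorship 1.2....34
After op 3 (insert('i')): buffer="tiptiatukttii" (len 13), cursors c1@2 c2@5 c3@13 c4@13, authorship 11.22....3434
After op 4 (insert('e')): buffer="tieptieatukttiiee" (len 17), cursors c1@3 c2@7 c3@17 c4@17, authorship 111.222....343434
After op 5 (insert('q')): buffer="tieqptieqatukttiieeqq" (len 21), cursors c1@4 c2@9 c3@21 c4@21, authorship 1111.2222....34343434
After op 6 (insert('v')): buffer="tieqvptieqvatukttiieeqqvv" (len 25), cursors c1@5 c2@11 c3@25 c4@25, authorship 11111.22222....3434343434
After op 7 (move_left): buffer="tieqvptieqvatukttiieeqqvv" (len 25), cursors c1@4 c2@10 c3@24 c4@24, authorship 11111.22222....3434343434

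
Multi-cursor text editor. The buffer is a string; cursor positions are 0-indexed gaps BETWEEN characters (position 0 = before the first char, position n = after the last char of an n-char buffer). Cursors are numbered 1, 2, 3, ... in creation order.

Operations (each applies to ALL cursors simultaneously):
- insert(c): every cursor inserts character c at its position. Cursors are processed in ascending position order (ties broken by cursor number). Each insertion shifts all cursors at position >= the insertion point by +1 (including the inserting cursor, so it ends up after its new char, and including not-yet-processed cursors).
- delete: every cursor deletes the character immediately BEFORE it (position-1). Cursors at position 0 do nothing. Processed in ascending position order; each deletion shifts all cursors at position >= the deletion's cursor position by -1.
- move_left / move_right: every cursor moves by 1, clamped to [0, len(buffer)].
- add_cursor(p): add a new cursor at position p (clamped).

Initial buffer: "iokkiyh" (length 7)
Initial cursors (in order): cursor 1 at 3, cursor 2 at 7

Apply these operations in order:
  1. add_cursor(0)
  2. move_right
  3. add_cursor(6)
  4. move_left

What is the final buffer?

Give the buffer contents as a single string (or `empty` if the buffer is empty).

After op 1 (add_cursor(0)): buffer="iokkiyh" (len 7), cursors c3@0 c1@3 c2@7, authorship .......
After op 2 (move_right): buffer="iokkiyh" (len 7), cursors c3@1 c1@4 c2@7, authorship .......
After op 3 (add_cursor(6)): buffer="iokkiyh" (len 7), cursors c3@1 c1@4 c4@6 c2@7, authorship .......
After op 4 (move_left): buffer="iokkiyh" (len 7), cursors c3@0 c1@3 c4@5 c2@6, authorship .......

Answer: iokkiyh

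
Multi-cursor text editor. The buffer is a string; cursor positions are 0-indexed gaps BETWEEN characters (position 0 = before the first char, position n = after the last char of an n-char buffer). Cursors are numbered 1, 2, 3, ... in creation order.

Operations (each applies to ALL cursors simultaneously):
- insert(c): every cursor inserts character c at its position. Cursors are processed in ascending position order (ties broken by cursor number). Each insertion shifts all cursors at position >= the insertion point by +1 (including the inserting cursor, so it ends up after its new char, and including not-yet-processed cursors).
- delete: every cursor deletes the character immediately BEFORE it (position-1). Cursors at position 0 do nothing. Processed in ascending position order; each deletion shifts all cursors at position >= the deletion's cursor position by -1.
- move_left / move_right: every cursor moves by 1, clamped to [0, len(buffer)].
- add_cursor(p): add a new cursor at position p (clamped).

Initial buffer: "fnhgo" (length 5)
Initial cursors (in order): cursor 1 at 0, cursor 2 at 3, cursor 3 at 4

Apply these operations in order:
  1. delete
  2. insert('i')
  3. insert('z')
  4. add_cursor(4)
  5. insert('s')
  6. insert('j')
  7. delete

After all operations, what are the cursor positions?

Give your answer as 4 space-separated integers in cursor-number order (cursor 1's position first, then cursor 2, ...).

After op 1 (delete): buffer="fno" (len 3), cursors c1@0 c2@2 c3@2, authorship ...
After op 2 (insert('i')): buffer="ifniio" (len 6), cursors c1@1 c2@5 c3@5, authorship 1..23.
After op 3 (insert('z')): buffer="izfniizzo" (len 9), cursors c1@2 c2@8 c3@8, authorship 11..2323.
After op 4 (add_cursor(4)): buffer="izfniizzo" (len 9), cursors c1@2 c4@4 c2@8 c3@8, authorship 11..2323.
After op 5 (insert('s')): buffer="izsfnsiizzsso" (len 13), cursors c1@3 c4@6 c2@12 c3@12, authorship 111..4232323.
After op 6 (insert('j')): buffer="izsjfnsjiizzssjjo" (len 17), cursors c1@4 c4@8 c2@16 c3@16, authorship 1111..4423232323.
After op 7 (delete): buffer="izsfnsiizzsso" (len 13), cursors c1@3 c4@6 c2@12 c3@12, authorship 111..4232323.

Answer: 3 12 12 6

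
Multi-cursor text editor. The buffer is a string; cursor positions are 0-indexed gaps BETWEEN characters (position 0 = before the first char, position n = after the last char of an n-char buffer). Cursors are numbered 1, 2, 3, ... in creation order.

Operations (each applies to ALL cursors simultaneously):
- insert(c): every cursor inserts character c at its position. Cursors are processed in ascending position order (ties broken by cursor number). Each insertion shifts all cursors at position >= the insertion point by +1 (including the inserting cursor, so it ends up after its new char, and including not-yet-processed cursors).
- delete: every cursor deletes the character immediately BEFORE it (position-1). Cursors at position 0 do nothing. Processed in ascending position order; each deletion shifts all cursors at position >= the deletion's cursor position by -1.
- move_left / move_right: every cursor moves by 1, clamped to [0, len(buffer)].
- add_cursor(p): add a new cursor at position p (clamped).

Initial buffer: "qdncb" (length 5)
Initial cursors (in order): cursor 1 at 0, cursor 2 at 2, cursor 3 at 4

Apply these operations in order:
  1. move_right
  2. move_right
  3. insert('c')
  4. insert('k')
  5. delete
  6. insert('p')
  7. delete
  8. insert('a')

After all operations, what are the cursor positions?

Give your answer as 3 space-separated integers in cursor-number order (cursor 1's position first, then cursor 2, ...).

After op 1 (move_right): buffer="qdncb" (len 5), cursors c1@1 c2@3 c3@5, authorship .....
After op 2 (move_right): buffer="qdncb" (len 5), cursors c1@2 c2@4 c3@5, authorship .....
After op 3 (insert('c')): buffer="qdcnccbc" (len 8), cursors c1@3 c2@6 c3@8, authorship ..1..2.3
After op 4 (insert('k')): buffer="qdckncckbck" (len 11), cursors c1@4 c2@8 c3@11, authorship ..11..22.33
After op 5 (delete): buffer="qdcnccbc" (len 8), cursors c1@3 c2@6 c3@8, authorship ..1..2.3
After op 6 (insert('p')): buffer="qdcpnccpbcp" (len 11), cursors c1@4 c2@8 c3@11, authorship ..11..22.33
After op 7 (delete): buffer="qdcnccbc" (len 8), cursors c1@3 c2@6 c3@8, authorship ..1..2.3
After op 8 (insert('a')): buffer="qdcanccabca" (len 11), cursors c1@4 c2@8 c3@11, authorship ..11..22.33

Answer: 4 8 11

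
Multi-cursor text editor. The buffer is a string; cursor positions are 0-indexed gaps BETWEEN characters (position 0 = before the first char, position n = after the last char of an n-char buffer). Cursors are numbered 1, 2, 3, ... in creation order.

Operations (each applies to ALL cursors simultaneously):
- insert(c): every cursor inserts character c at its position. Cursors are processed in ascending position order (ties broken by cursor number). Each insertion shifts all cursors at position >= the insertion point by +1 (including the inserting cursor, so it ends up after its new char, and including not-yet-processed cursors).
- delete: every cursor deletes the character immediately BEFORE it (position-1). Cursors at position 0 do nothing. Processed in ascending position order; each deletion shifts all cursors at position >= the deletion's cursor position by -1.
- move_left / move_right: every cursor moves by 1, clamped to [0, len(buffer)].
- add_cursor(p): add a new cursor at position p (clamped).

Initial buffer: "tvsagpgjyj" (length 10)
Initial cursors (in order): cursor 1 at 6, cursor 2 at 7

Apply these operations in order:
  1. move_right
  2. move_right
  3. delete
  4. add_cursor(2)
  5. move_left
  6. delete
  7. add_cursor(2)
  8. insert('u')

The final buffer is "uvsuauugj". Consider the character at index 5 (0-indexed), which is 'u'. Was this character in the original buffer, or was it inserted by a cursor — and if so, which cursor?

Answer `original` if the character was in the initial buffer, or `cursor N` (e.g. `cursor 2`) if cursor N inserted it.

After op 1 (move_right): buffer="tvsagpgjyj" (len 10), cursors c1@7 c2@8, authorship ..........
After op 2 (move_right): buffer="tvsagpgjyj" (len 10), cursors c1@8 c2@9, authorship ..........
After op 3 (delete): buffer="tvsagpgj" (len 8), cursors c1@7 c2@7, authorship ........
After op 4 (add_cursor(2)): buffer="tvsagpgj" (len 8), cursors c3@2 c1@7 c2@7, authorship ........
After op 5 (move_left): buffer="tvsagpgj" (len 8), cursors c3@1 c1@6 c2@6, authorship ........
After op 6 (delete): buffer="vsagj" (len 5), cursors c3@0 c1@3 c2@3, authorship .....
After op 7 (add_cursor(2)): buffer="vsagj" (len 5), cursors c3@0 c4@2 c1@3 c2@3, authorship .....
After op 8 (insert('u')): buffer="uvsuauugj" (len 9), cursors c3@1 c4@4 c1@7 c2@7, authorship 3..4.12..
Authorship (.=original, N=cursor N): 3 . . 4 . 1 2 . .
Index 5: author = 1

Answer: cursor 1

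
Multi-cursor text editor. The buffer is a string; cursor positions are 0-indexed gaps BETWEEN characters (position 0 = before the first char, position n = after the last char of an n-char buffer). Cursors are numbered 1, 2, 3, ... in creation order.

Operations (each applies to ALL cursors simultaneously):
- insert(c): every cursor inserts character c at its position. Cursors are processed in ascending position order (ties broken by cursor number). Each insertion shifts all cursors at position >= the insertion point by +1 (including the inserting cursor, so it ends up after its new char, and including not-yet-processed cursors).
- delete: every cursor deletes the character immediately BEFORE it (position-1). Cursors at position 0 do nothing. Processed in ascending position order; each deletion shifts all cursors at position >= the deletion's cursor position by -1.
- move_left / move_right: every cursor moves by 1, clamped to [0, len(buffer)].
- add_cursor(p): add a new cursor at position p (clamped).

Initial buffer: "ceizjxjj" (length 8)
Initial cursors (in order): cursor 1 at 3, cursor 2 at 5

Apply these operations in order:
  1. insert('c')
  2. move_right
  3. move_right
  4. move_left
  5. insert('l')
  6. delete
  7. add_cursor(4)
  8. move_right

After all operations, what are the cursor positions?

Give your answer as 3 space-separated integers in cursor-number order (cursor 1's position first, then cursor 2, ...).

Answer: 6 9 5

Derivation:
After op 1 (insert('c')): buffer="ceiczjcxjj" (len 10), cursors c1@4 c2@7, authorship ...1..2...
After op 2 (move_right): buffer="ceiczjcxjj" (len 10), cursors c1@5 c2@8, authorship ...1..2...
After op 3 (move_right): buffer="ceiczjcxjj" (len 10), cursors c1@6 c2@9, authorship ...1..2...
After op 4 (move_left): buffer="ceiczjcxjj" (len 10), cursors c1@5 c2@8, authorship ...1..2...
After op 5 (insert('l')): buffer="ceiczljcxljj" (len 12), cursors c1@6 c2@10, authorship ...1.1.2.2..
After op 6 (delete): buffer="ceiczjcxjj" (len 10), cursors c1@5 c2@8, authorship ...1..2...
After op 7 (add_cursor(4)): buffer="ceiczjcxjj" (len 10), cursors c3@4 c1@5 c2@8, authorship ...1..2...
After op 8 (move_right): buffer="ceiczjcxjj" (len 10), cursors c3@5 c1@6 c2@9, authorship ...1..2...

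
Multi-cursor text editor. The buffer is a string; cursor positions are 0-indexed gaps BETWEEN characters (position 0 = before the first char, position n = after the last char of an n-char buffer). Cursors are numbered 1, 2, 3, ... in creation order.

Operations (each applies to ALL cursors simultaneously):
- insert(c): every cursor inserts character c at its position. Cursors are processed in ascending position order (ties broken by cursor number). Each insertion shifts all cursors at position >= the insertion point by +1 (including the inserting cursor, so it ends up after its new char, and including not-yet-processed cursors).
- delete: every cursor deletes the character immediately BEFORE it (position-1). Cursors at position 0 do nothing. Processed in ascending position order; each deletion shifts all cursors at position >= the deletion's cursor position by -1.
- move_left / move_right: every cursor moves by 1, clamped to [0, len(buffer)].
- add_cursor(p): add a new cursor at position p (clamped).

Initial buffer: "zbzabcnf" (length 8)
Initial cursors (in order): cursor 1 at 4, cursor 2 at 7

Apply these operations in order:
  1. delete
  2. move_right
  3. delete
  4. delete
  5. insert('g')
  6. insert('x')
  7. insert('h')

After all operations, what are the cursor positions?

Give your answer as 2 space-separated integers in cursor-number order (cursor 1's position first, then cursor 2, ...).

After op 1 (delete): buffer="zbzbcf" (len 6), cursors c1@3 c2@5, authorship ......
After op 2 (move_right): buffer="zbzbcf" (len 6), cursors c1@4 c2@6, authorship ......
After op 3 (delete): buffer="zbzc" (len 4), cursors c1@3 c2@4, authorship ....
After op 4 (delete): buffer="zb" (len 2), cursors c1@2 c2@2, authorship ..
After op 5 (insert('g')): buffer="zbgg" (len 4), cursors c1@4 c2@4, authorship ..12
After op 6 (insert('x')): buffer="zbggxx" (len 6), cursors c1@6 c2@6, authorship ..1212
After op 7 (insert('h')): buffer="zbggxxhh" (len 8), cursors c1@8 c2@8, authorship ..121212

Answer: 8 8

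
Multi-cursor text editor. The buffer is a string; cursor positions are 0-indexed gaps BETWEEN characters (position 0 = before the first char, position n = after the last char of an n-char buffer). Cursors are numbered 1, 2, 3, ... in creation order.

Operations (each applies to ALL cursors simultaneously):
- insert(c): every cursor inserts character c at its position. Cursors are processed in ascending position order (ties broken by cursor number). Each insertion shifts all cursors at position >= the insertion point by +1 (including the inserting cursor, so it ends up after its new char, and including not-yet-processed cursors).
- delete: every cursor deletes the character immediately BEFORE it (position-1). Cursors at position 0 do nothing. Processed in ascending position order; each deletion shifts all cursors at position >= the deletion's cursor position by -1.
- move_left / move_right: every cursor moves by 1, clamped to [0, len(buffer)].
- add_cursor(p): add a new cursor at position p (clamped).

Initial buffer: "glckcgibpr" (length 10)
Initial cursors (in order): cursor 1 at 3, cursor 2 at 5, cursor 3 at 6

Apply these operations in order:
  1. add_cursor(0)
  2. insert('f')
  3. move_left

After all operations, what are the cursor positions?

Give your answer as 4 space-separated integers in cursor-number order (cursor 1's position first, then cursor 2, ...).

After op 1 (add_cursor(0)): buffer="glckcgibpr" (len 10), cursors c4@0 c1@3 c2@5 c3@6, authorship ..........
After op 2 (insert('f')): buffer="fglcfkcfgfibpr" (len 14), cursors c4@1 c1@5 c2@8 c3@10, authorship 4...1..2.3....
After op 3 (move_left): buffer="fglcfkcfgfibpr" (len 14), cursors c4@0 c1@4 c2@7 c3@9, authorship 4...1..2.3....

Answer: 4 7 9 0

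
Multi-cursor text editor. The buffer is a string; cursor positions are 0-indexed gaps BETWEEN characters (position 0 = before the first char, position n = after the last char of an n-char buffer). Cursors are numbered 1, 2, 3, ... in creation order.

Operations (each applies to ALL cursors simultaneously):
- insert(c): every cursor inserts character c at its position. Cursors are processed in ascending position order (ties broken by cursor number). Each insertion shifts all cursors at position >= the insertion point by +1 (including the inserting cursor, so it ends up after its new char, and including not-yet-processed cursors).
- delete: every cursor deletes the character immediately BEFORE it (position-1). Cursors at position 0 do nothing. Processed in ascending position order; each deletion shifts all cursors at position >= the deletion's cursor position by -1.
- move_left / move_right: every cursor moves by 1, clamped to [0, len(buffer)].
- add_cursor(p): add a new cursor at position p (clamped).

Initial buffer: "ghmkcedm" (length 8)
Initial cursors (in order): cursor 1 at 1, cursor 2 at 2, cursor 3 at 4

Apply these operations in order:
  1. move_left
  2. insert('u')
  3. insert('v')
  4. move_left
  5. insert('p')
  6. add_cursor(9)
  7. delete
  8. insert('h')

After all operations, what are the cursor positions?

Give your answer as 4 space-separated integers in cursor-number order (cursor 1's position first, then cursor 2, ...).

After op 1 (move_left): buffer="ghmkcedm" (len 8), cursors c1@0 c2@1 c3@3, authorship ........
After op 2 (insert('u')): buffer="uguhmukcedm" (len 11), cursors c1@1 c2@3 c3@6, authorship 1.2..3.....
After op 3 (insert('v')): buffer="uvguvhmuvkcedm" (len 14), cursors c1@2 c2@5 c3@9, authorship 11.22..33.....
After op 4 (move_left): buffer="uvguvhmuvkcedm" (len 14), cursors c1@1 c2@4 c3@8, authorship 11.22..33.....
After op 5 (insert('p')): buffer="upvgupvhmupvkcedm" (len 17), cursors c1@2 c2@6 c3@11, authorship 111.222..333.....
After op 6 (add_cursor(9)): buffer="upvgupvhmupvkcedm" (len 17), cursors c1@2 c2@6 c4@9 c3@11, authorship 111.222..333.....
After op 7 (delete): buffer="uvguvhuvkcedm" (len 13), cursors c1@1 c2@4 c4@6 c3@7, authorship 11.22.33.....
After op 8 (insert('h')): buffer="uhvguhvhhuhvkcedm" (len 17), cursors c1@2 c2@6 c4@9 c3@11, authorship 111.222.4333.....

Answer: 2 6 11 9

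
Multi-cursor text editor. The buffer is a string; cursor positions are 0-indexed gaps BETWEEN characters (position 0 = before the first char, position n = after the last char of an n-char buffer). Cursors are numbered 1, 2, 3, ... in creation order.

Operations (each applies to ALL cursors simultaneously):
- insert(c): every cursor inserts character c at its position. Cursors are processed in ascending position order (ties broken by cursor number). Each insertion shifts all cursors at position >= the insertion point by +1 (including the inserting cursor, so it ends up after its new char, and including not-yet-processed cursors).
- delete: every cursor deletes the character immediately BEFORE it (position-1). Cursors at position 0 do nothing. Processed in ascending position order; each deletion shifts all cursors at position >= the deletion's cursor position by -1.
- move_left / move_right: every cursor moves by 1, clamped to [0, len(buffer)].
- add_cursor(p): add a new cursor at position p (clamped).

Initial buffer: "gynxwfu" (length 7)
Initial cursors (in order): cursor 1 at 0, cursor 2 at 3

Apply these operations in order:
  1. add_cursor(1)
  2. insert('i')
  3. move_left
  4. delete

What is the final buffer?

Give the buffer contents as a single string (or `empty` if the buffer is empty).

Answer: iiyixwfu

Derivation:
After op 1 (add_cursor(1)): buffer="gynxwfu" (len 7), cursors c1@0 c3@1 c2@3, authorship .......
After op 2 (insert('i')): buffer="igiynixwfu" (len 10), cursors c1@1 c3@3 c2@6, authorship 1.3..2....
After op 3 (move_left): buffer="igiynixwfu" (len 10), cursors c1@0 c3@2 c2@5, authorship 1.3..2....
After op 4 (delete): buffer="iiyixwfu" (len 8), cursors c1@0 c3@1 c2@3, authorship 13.2....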